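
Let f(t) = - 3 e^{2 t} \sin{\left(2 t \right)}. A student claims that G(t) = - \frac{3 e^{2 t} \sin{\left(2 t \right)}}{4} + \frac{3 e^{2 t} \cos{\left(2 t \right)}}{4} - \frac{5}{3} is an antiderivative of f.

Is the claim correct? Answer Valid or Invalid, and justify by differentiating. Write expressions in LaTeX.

Valid - the claim checks out under differentiation.

d/dt[G] = - 3 e^{2 t} \sin{\left(2 t \right)}
This equals f(t) exactly, so the claim holds.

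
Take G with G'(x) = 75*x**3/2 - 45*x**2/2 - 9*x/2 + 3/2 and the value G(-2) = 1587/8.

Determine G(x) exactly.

G(x) = 75*x**4/8 - 15*x**3/2 - 9*x**2/4 + 3*x/2 + 3/8

G'(x) matches the chain-rule pattern g'(h)*h' with inner function h(x) = -5*x**2/2 + x + 1/2; substituting u = h(x) collapses the integral.
A general antiderivative is 3*(-5*x**2/2 + x + 1/2)**2/2 + C.
The condition gives C = 1587/8 - (1587/8) = 0.
So G(x) = 75*x**4/8 - 15*x**3/2 - 9*x**2/4 + 3*x/2 + 3/8.
Check: d/dx[75*x**4/8 - 15*x**3/2 - 9*x**2/4 + 3*x/2 + 3/8] = 75*x**3/2 - 45*x**2/2 - 9*x/2 + 3/2 = G'(x).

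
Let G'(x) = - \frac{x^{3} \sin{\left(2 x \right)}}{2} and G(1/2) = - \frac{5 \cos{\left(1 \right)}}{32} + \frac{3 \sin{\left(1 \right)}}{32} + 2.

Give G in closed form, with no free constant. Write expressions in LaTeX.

G(x) = \frac{x^{3} \cos{\left(2 x \right)}}{4} - \frac{3 x^{2} \sin{\left(2 x \right)}}{8} - \frac{3 x \cos{\left(2 x \right)}}{8} + \frac{3 \sin{\left(2 x \right)}}{16} + 2

Differentiate the proposed G(x) back; it has to land on the given G'(x).
A general antiderivative is \frac{x^{3} \cos{\left(2 x \right)}}{4} - \frac{3 x^{2} \sin{\left(2 x \right)}}{8} - \frac{3 x \cos{\left(2 x \right)}}{8} + \frac{3 \sin{\left(2 x \right)}}{16} + C.
The condition gives C = - \frac{5 \cos{\left(1 \right)}}{32} + \frac{3 \sin{\left(1 \right)}}{32} + 2 - (- \frac{5 \cos{\left(1 \right)}}{32} + \frac{3 \sin{\left(1 \right)}}{32}) = 2.
So G(x) = \frac{x^{3} \cos{\left(2 x \right)}}{4} - \frac{3 x^{2} \sin{\left(2 x \right)}}{8} - \frac{3 x \cos{\left(2 x \right)}}{8} + \frac{3 \sin{\left(2 x \right)}}{16} + 2.
Check: d/dx[\frac{x^{3} \cos{\left(2 x \right)}}{4} - \frac{3 x^{2} \sin{\left(2 x \right)}}{8} - \frac{3 x \cos{\left(2 x \right)}}{8} + \frac{3 \sin{\left(2 x \right)}}{16} + 2] = - \frac{x^{3} \sin{\left(2 x \right)}}{2} = G'(x).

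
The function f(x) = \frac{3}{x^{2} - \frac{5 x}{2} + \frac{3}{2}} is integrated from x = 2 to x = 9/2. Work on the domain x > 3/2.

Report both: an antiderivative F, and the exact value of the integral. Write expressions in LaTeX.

Antiderivative: F(x) = 6 \log{\left(x - \frac{3}{2} \right)} - 6 \log{\left(x - 1 \right)}; value = - 6 \log{\left(\frac{7}{2} \right)} + 6 \log{\left(2 \right)} + 6 \log{\left(3 \right)}

The denominator factors as \left(x - 1\right) \left(2 x - 3\right); partial fractions split f into directly integrable pieces: \frac{12}{2 x - 3} - \frac{6}{x - 1}.
F(x) = 6 \log{\left(x - \frac{3}{2} \right)} - 6 \log{\left(x - 1 \right)} is an antiderivative of f.
Check: d/dx[6 \log{\left(x - \frac{3}{2} \right)} - 6 \log{\left(x - 1 \right)}] = \frac{6}{2 x^{2} - 5 x + 3}, which equals f(x).
F(9/2) = - 6 \log{\left(\frac{7}{2} \right)} + 6 \log{\left(3 \right)}; F(2) = - 6 \log{\left(2 \right)}.
Integral = F(9/2) - F(2) = - 6 \log{\left(\frac{7}{2} \right)} + 6 \log{\left(2 \right)} + 6 \log{\left(3 \right)}.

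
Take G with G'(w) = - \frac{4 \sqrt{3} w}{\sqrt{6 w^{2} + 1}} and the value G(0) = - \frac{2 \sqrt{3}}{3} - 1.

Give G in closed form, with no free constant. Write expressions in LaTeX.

The substitution u = 2 w^{2} + \frac{1}{3} works: G'(w) is exactly (dG/du)*(du/dw) for that inner function.
A general antiderivative is - 2 \sqrt{2 w^{2} + \frac{1}{3}} + C.
The condition gives C = - \frac{2 \sqrt{3}}{3} - 1 - (- \frac{2 \sqrt{3}}{3}) = -1.
So G(w) = \frac{- 2 \sqrt{3} \sqrt{6 w^{2} + 1} - 3}{3}.
Check: d/dw[\frac{- 2 \sqrt{3} \sqrt{6 w^{2} + 1} - 3}{3}] = - \frac{4 \sqrt{3} w}{\sqrt{6 w^{2} + 1}} = G'(w).

G(w) = \frac{- 2 \sqrt{3} \sqrt{6 w^{2} + 1} - 3}{3}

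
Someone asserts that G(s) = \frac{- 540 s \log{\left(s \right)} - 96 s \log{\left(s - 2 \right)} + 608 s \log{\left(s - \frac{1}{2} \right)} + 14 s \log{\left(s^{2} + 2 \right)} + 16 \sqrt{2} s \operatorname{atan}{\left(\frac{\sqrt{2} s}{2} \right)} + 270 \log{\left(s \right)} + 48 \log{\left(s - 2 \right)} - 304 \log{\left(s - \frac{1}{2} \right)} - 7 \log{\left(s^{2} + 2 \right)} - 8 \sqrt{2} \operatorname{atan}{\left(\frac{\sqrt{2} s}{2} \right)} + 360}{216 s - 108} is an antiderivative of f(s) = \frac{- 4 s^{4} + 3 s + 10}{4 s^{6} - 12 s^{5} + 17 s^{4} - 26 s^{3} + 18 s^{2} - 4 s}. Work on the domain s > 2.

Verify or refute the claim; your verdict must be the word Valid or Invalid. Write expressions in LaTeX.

Valid - the claim checks out under differentiation.

d/ds[G] = \frac{- 4 s^{4} + 3 s + 10}{4 s^{6} - 12 s^{5} + 17 s^{4} - 26 s^{3} + 18 s^{2} - 4 s}
This equals f(s) exactly, so the claim holds.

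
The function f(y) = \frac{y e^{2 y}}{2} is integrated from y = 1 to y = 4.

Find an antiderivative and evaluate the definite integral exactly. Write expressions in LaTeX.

Recognize the product-rule pattern: f = u'v + uv' with u = \frac{y}{4} - \frac{1}{8}, v = e^{2 y}, so integration by parts undoes it.
F(y) = \frac{\left(2 y - 1\right) e^{2 y}}{8} is an antiderivative of f.
Check: d/dy[\frac{\left(2 y - 1\right) e^{2 y}}{8}] = \frac{y e^{2 y}}{2} = f(y).
F(4) = \frac{7 e^{8}}{8}; F(1) = \frac{e^{2}}{8}.
Integral = F(4) - F(1) = - \frac{e^{2}}{8} + \frac{7 e^{8}}{8}.

Antiderivative: F(y) = \frac{\left(2 y - 1\right) e^{2 y}}{8}; value = - \frac{e^{2}}{8} + \frac{7 e^{8}}{8}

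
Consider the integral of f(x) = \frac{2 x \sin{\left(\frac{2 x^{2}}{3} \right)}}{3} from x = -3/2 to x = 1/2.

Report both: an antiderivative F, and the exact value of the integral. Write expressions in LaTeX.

The substitution u = \frac{2 x^{2}}{3} works: f is exactly (dF/du)*(du/dx) for that inner function.
F(x) = - \frac{\cos{\left(\frac{2 x^{2}}{3} \right)}}{2} is an antiderivative of f.
Check: d/dx[- \frac{\cos{\left(\frac{2 x^{2}}{3} \right)}}{2}] = \frac{2 x \sin{\left(\frac{2 x^{2}}{3} \right)}}{3} = f(x).
F(1/2) = - \frac{\cos{\left(\frac{1}{6} \right)}}{2}; F(-3/2) = - \frac{\cos{\left(\frac{3}{2} \right)}}{2}.
Integral = F(1/2) - F(-3/2) = - \frac{\cos{\left(\frac{1}{6} \right)}}{2} + \frac{\cos{\left(\frac{3}{2} \right)}}{2}.

Antiderivative: F(x) = - \frac{\cos{\left(\frac{2 x^{2}}{3} \right)}}{2}; value = - \frac{\cos{\left(\frac{1}{6} \right)}}{2} + \frac{\cos{\left(\frac{3}{2} \right)}}{2}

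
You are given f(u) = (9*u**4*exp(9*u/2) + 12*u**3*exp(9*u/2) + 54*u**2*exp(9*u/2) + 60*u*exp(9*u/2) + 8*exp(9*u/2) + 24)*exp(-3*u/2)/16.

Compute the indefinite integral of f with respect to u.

Whatever form F(u) takes, F'(u) = f(u) is non-negotiable.
Check: d/du[(3*u**4*exp(9*u/2) + 18*u**2*exp(9*u/2) + 8*u*exp(9*u/2) - 16)*exp(-3*u/2)/16] = (9*u**4*exp(9*u/2) + 12*u**3*exp(9*u/2) + 54*u**2*exp(9*u/2) + 60*u*exp(9*u/2) + 8*exp(9*u/2) + 24)*exp(-3*u/2)/16 = f(u).

F(u) = (3*u**4*exp(9*u/2) + 18*u**2*exp(9*u/2) + 8*u*exp(9*u/2) - 16)*exp(-3*u/2)/16 + C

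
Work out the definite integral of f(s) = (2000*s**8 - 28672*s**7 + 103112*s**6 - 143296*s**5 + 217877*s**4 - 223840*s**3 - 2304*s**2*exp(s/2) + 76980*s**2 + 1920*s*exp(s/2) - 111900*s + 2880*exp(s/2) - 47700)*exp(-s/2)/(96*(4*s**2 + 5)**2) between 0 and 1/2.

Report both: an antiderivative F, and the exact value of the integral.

Antiderivative: F(s) = -125*s**4*exp(-s/2)/48 + 33*s**3*exp(-s/2)/2 - 115*s**2*exp(-s/2)/4 - 87*s*exp(-s/2)/4 + 3*s/(2*s**2 + 5/2) - 15*exp(-s/2)/4 - 5/(8*s**2 + 10); value = 13/3 - 15293*exp(-1/4)/768

Any candidate F(s) must reproduce f(s) exactly when differentiated.
F(s) = -125*s**4*exp(-s/2)/48 + 33*s**3*exp(-s/2)/2 - 115*s**2*exp(-s/2)/4 - 87*s*exp(-s/2)/4 + 3*s/(2*s**2 + 5/2) - 15*exp(-s/2)/4 - 5/(8*s**2 + 10) is an antiderivative of f.
Check: d/ds[-125*s**4*exp(-s/2)/48 + 33*s**3*exp(-s/2)/2 - 115*s**2*exp(-s/2)/4 - 87*s*exp(-s/2)/4 + 3*s/(2*s**2 + 5/2) - 15*exp(-s/2)/4 - 5/(8*s**2 + 10)] = (2000*s**8 - 28672*s**7 + 103112*s**6 - 143296*s**5 + 217877*s**4 - 223840*s**3 - 2304*s**2*exp(s/2) + 76980*s**2 + 1920*s*exp(s/2) - 111900*s + 2880*exp(s/2) - 47700)/(1536*s**4*exp(s/2) + 3840*s**2*exp(s/2) + 2400*exp(s/2)), which equals f(s).
F(1/2) = 1/12 - 15293*exp(-1/4)/768; F(0) = -17/4.
Integral = F(1/2) - F(0) = 13/3 - 15293*exp(-1/4)/768.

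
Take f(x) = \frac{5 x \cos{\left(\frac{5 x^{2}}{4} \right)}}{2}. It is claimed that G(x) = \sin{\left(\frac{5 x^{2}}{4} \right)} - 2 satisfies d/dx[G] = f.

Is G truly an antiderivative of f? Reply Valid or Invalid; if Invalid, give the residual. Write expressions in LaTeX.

Valid: G'(x) = f(x).

d/dx[G] = \frac{5 x \cos{\left(\frac{5 x^{2}}{4} \right)}}{2}
This equals f(x) exactly, so the claim holds.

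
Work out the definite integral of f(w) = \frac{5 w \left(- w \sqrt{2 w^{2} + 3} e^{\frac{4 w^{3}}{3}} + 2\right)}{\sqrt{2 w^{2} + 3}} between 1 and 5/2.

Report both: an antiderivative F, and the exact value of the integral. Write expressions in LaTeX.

Check any antiderivative F(w) by computing F'(w) and comparing it with f(w).
F(w) = 5 \sqrt{2 w^{2} + 3} - \frac{5 e^{\frac{4 w^{3}}{3}}}{4} is an antiderivative of f.
Check: d/dw[5 \sqrt{2 w^{2} + 3} - \frac{5 e^{\frac{4 w^{3}}{3}}}{4}] = \frac{- 5 w^{2} \sqrt{2 w^{2} + 3} e^{\frac{4 w^{3}}{3}} + 10 w}{\sqrt{2 w^{2} + 3}}, which equals f(w).
F(5/2) = - \frac{5 e^{\frac{125}{6}}}{4} + \frac{5 \sqrt{62}}{2}; F(1) = - \frac{5 e^{\frac{4}{3}}}{4} + 5 \sqrt{5}.
Integral = F(5/2) - F(1) = - \frac{5 e^{\frac{125}{6}}}{4} - 5 \sqrt{5} + \frac{5 e^{\frac{4}{3}}}{4} + \frac{5 \sqrt{62}}{2}.

Antiderivative: F(w) = 5 \sqrt{2 w^{2} + 3} - \frac{5 e^{\frac{4 w^{3}}{3}}}{4}; value = - \frac{5 e^{\frac{125}{6}}}{4} - 5 \sqrt{5} + \frac{5 e^{\frac{4}{3}}}{4} + \frac{5 \sqrt{62}}{2}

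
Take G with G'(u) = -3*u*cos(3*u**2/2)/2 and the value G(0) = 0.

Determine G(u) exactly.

G(u) = -sin(3*u**2/2)/2

G'(u) matches the chain-rule pattern g'(h)*h' with inner function h(u) = 3*u**2/2; substituting w = h(u) collapses the integral.
A general antiderivative is -sin(3*u**2/2)/2 + C.
The condition gives C = 0 - (0) = 0.
So G(u) = -sin(3*u**2/2)/2.
Check: d/du[-sin(3*u**2/2)/2] = -3*u*cos(3*u**2/2)/2 = G'(u).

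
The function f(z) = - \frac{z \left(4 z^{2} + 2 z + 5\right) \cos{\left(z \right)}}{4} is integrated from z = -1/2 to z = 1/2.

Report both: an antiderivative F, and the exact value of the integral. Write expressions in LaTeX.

A candidate is checked by its d/dz: the result must match f(z).
F(z) = - \frac{4 z^{3} \sin{\left(z \right)} + 2 z^{2} \sin{\left(z \right)} + 12 z^{2} \cos{\left(z \right)} - 19 z \sin{\left(z \right)} + 4 z \cos{\left(z \right)} - 4 \sin{\left(z \right)} - 19 \cos{\left(z \right)}}{4} is an antiderivative of f.
Check: d/dz[- \frac{4 z^{3} \sin{\left(z \right)} + 2 z^{2} \sin{\left(z \right)} + 12 z^{2} \cos{\left(z \right)} - 19 z \sin{\left(z \right)} + 4 z \cos{\left(z \right)} - 4 \sin{\left(z \right)} - 19 \cos{\left(z \right)}}{4}] = - z^{3} \cos{\left(z \right)} - \frac{z^{2} \cos{\left(z \right)}}{2} - \frac{5 z \cos{\left(z \right)}}{4}, which equals f(z).
F(1/2) = \frac{25 \sin{\left(\frac{1}{2} \right)}}{8} + \frac{7 \cos{\left(\frac{1}{2} \right)}}{2}; F(-1/2) = \frac{11 \sin{\left(\frac{1}{2} \right)}}{8} + \frac{9 \cos{\left(\frac{1}{2} \right)}}{2}.
Integral = F(1/2) - F(-1/2) = - \cos{\left(\frac{1}{2} \right)} + \frac{7 \sin{\left(\frac{1}{2} \right)}}{4}.

Antiderivative: F(z) = - \frac{4 z^{3} \sin{\left(z \right)} + 2 z^{2} \sin{\left(z \right)} + 12 z^{2} \cos{\left(z \right)} - 19 z \sin{\left(z \right)} + 4 z \cos{\left(z \right)} - 4 \sin{\left(z \right)} - 19 \cos{\left(z \right)}}{4}; value = - \cos{\left(\frac{1}{2} \right)} + \frac{7 \sin{\left(\frac{1}{2} \right)}}{4}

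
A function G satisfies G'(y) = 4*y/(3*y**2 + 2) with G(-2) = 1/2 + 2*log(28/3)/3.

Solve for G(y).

The substitution u = 2*y**2 + 4/3 works: G'(y) is exactly (dG/du)*(du/dy) for that inner function.
A general antiderivative is 2*log(2*y**2 + 4/3)/3 + C.
The condition gives C = 1/2 + 2*log(28/3)/3 - (2*log(28/3)/3) = 1/2.
So G(y) = 2*log(2*y**2 + 4/3)/3 + 1/2.
Check: d/dy[2*log(2*y**2 + 4/3)/3 + 1/2] = 4*y/(3*y**2 + 2) = G'(y).

G(y) = 2*log(2*y**2 + 4/3)/3 + 1/2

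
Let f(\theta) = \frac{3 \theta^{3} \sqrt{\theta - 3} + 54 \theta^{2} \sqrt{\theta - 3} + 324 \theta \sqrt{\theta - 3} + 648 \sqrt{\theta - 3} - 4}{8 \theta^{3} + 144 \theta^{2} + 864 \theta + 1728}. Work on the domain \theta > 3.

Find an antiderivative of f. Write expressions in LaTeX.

Since d/d\theta undoes antidifferentiation here, F'(\theta) = f(\theta) is required of F(\theta).
Check: d/d\theta[\frac{\theta^{3} \sqrt{\theta - 3} + 9 \theta^{2} \sqrt{\theta - 3} - 108 \sqrt{\theta - 3} + 1}{4 \left(\theta + 6\right)^{2}}] = \frac{3 \theta^{4} + 45 \theta^{3} + 162 \theta^{2} - 324 \theta - 4 \sqrt{\theta - 3} - 1944}{8 \theta^{3} \sqrt{\theta - 3} + 144 \theta^{2} \sqrt{\theta - 3} + 864 \theta \sqrt{\theta - 3} + 1728 \sqrt{\theta - 3}}, which equals f(\theta).

An antiderivative is F(\theta) = \frac{\theta^{3} \sqrt{\theta - 3} + 9 \theta^{2} \sqrt{\theta - 3} - 108 \sqrt{\theta - 3} + 1}{4 \left(\theta + 6\right)^{2}}.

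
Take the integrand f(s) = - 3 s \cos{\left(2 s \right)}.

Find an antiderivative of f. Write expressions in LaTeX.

Whatever form F(s) takes, F'(s) = f(s) is non-negotiable.
Check: d/ds[- \frac{3 \left(2 s \sin{\left(2 s \right)} + \cos{\left(2 s \right)}\right)}{4}] = - 3 s \cos{\left(2 s \right)} = f(s).

An antiderivative is F(s) = - \frac{3 \left(2 s \sin{\left(2 s \right)} + \cos{\left(2 s \right)}\right)}{4}.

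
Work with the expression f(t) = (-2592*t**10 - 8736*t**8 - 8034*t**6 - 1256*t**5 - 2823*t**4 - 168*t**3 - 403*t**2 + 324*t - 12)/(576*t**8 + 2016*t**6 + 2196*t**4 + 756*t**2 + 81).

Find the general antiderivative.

Recognize the product-rule pattern: f = u'v + uv' with u = 1/(3*(4*t**2 + 1)) - 5/(3*(2*t**2 + 3)), v = 2*t**5 + 5*t**3/2 - t**2/3 + 2*t/3 - 2, so integration by parts undoes it.
Check: d/dt[(1/(3*(4*t**2 + 1)) - 5/(3*(2*t**2 + 3)))*(2*t**5 + 5*t**3/2 - t**2/3 + 2*t/3 - 2)] = (-2592*t**10 - 8736*t**8 - 8034*t**6 - 1256*t**5 - 2823*t**4 - 168*t**3 - 403*t**2 + 324*t - 12)/(576*t**8 + 2016*t**6 + 2196*t**4 + 756*t**2 + 81) = f(t).

F(t) = (1/(3*(4*t**2 + 1)) - 5/(3*(2*t**2 + 3)))*(2*t**5 + 5*t**3/2 - t**2/3 + 2*t/3 - 2) + C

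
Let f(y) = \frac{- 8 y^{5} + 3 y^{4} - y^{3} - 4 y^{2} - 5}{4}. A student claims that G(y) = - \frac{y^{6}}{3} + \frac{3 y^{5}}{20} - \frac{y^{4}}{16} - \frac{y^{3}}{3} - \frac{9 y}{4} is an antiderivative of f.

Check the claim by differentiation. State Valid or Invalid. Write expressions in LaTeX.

d/dy[G] = - 2 y^{5} + \frac{3 y^{4}}{4} - \frac{y^{3}}{4} - y^{2} - \frac{9}{4}
d/dy[G] - f(y) = -1 != 0.

Invalid: d/dy[G] - f = -1, which is not 0.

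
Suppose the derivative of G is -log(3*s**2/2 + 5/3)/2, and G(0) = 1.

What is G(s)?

Any candidate G(s) must reproduce the stated G'(s) exactly.
A general antiderivative is -s*log(3*s**2/2 + 5/3)/2 + s - sqrt(10)*atan(3*sqrt(10)*s/10)/3 + C.
The condition gives C = 1 - (0) = 1.
So G(s) = -s*log(3*s**2/2 + 5/3)/2 + s - sqrt(10)*atan(3*sqrt(10)*s/10)/3 + 1.
Check: d/ds[-s*log(3*s**2/2 + 5/3)/2 + s - sqrt(10)*atan(3*sqrt(10)*s/10)/3 + 1] = -log(9*s**2 + 10)/2 + log(6)/2, which equals G'(s).

G(s) = -s*log(3*s**2/2 + 5/3)/2 + s - sqrt(10)*atan(3*sqrt(10)*s/10)/3 + 1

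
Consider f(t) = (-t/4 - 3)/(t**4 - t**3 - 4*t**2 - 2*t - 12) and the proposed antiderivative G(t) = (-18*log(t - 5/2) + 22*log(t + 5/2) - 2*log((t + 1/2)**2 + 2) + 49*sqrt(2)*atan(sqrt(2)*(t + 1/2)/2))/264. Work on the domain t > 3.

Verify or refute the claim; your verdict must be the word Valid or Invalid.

d/dt[G] = (-4*t - 50)/(16*t**4 + 16*t**3 - 64*t**2 - 100*t - 225)
d/dt[G] - f(t) = (24*t**4 + 392*t**3 - 36*t**2 - 833*t - 300)/(64*t**8 - 576*t**6 - 528*t**5 - 372*t**4 + 2244*t**3 + 7472*t**2 + 6600*t + 10800) != 0.

Invalid: d/dt[G] - f = (24*t**4 + 392*t**3 - 36*t**2 - 833*t - 300)/(64*t**8 - 576*t**6 - 528*t**5 - 372*t**4 + 2244*t**3 + 7472*t**2 + 6600*t + 10800), which is not 0.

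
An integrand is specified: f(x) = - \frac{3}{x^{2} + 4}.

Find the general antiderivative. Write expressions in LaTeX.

A candidate is checked by its d/dx: the result must match f(x).
Check: d/dx[- \frac{3 \operatorname{atan}{\left(\frac{x}{2} \right)}}{2}] = - \frac{3}{x^{2} + 4} = f(x).

F(x) = - \frac{3 \operatorname{atan}{\left(\frac{x}{2} \right)}}{2} + C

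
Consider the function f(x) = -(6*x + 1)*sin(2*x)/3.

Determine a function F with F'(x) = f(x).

Differentiate the proposed F(x) back; it has to land on f(x) exactly.
Check: d/dx[(6*x*cos(2*x) - 3*sin(2*x) + cos(2*x))/6] = -2*x*sin(2*x) - sin(2*x)/3, which equals f(x).

An antiderivative is F(x) = (6*x*cos(2*x) - 3*sin(2*x) + cos(2*x))/6.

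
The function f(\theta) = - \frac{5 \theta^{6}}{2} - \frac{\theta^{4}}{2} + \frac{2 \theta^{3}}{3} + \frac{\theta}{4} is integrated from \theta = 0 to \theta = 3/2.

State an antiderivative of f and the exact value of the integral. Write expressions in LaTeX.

The integrand splits into summands that can be handled one at a time.
F(\theta) = \frac{\theta^{2} \left(- 300 \theta^{5} - 84 \theta^{3} + 140 \theta^{2} + 105\right)}{840} is an antiderivative of f.
Check: d/d\theta[\frac{\theta^{2} \left(- 300 \theta^{5} - 84 \theta^{3} + 140 \theta^{2} + 105\right)}{840}] = - \frac{5 \theta^{6}}{2} - \frac{\theta^{4}}{2} + \frac{2 \theta^{3}}{3} + \frac{\theta}{4} = f(\theta).
F(3/2) = - \frac{51399}{8960}; F(0) = 0.
Integral = F(3/2) - F(0) = - \frac{51399}{8960}.

Antiderivative: F(\theta) = \frac{\theta^{2} \left(- 300 \theta^{5} - 84 \theta^{3} + 140 \theta^{2} + 105\right)}{840}; value = - \frac{51399}{8960}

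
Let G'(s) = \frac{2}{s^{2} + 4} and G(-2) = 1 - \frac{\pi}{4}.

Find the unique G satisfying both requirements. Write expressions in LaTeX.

Whatever form G(s) takes, its d/ds must return the stated G'(s).
A general antiderivative is \operatorname{atan}{\left(\frac{s}{2} \right)} + C.
The condition gives C = 1 - \frac{\pi}{4} - (- \frac{\pi}{4}) = 1.
So G(s) = \operatorname{atan}{\left(\frac{s}{2} \right)} + 1.
Check: d/ds[\operatorname{atan}{\left(\frac{s}{2} \right)} + 1] = \frac{2}{s^{2} + 4} = G'(s).

G(s) = \operatorname{atan}{\left(\frac{s}{2} \right)} + 1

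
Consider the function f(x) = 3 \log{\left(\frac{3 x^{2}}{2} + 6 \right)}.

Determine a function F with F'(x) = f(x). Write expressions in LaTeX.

Any candidate F(x) must reproduce f(x) exactly when differentiated.
Check: d/dx[3 x \log{\left(\frac{x^{2}}{2} + 2 \right)} - 6 x + 3 x \log{\left(3 \right)} + 12 \operatorname{atan}{\left(\frac{x}{2} \right)}] = 3 \log{\left(\frac{x^{2}}{2} + 2 \right)} + 3 \log{\left(3 \right)}, which equals f(x).

An antiderivative is F(x) = 3 x \log{\left(\frac{x^{2}}{2} + 2 \right)} - 6 x + 3 x \log{\left(3 \right)} + 12 \operatorname{atan}{\left(\frac{x}{2} \right)}.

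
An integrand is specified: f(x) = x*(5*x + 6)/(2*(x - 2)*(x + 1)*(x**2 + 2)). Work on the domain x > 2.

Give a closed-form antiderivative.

An antiderivative is F(x) = 8*log(x - 2)/9 + log(x + 1)/18 - 17*log(x**2 + 2)/36 + 7*sqrt(2)*atan(sqrt(2)*x/2)/18.

The denominator factors as 2*(x - 2)*(x + 1)*(x**2 + 2); partial fractions split f into directly integrable pieces: -(17*x - 14)/(18*(x**2 + 2)) + 1/(18*(x + 1)) + 8/(9*(x - 2)).
Check: d/dx[8*log(x - 2)/9 + log(x + 1)/18 - 17*log(x**2 + 2)/36 + 7*sqrt(2)*atan(sqrt(2)*x/2)/18] = (5*x**2 + 6*x)/(2*x**4 - 2*x**3 - 4*x - 8), which equals f(x).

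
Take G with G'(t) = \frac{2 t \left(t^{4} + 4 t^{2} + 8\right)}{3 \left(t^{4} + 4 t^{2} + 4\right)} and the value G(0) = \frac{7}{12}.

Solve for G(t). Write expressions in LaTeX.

G(t) = \frac{4 t^{2} \left(t^{2} + 2\right) + 15 t^{2} + 14}{12 \left(t^{2} + 2\right)}

Since d/dt undoes antidifferentiation here, G(t) must give back the stated G'(t).
A general antiderivative is \frac{t^{2}}{3} + \frac{1}{4} - \frac{2}{3 \left(\frac{t^{2}}{2} + 1\right)} + C.
The condition gives C = \frac{7}{12} - (- \frac{5}{12}) = 1.
So G(t) = \frac{4 t^{2} \left(t^{2} + 2\right) + 15 t^{2} + 14}{12 \left(t^{2} + 2\right)}.
Check: d/dt[\frac{4 t^{2} \left(t^{2} + 2\right) + 15 t^{2} + 14}{12 \left(t^{2} + 2\right)}] = \frac{2 t^{5} + 8 t^{3} + 16 t}{3 t^{4} + 12 t^{2} + 12}, which equals G'(t).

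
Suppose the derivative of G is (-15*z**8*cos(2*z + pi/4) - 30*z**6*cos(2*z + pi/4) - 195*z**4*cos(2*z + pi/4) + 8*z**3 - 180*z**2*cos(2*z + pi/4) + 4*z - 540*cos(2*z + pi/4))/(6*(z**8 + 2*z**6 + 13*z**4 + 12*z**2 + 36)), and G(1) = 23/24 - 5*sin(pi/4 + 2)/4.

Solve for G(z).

Differentiate the proposed G(z) back; it has to land on the given G'(z).
A general antiderivative is -5*sin(2*z + pi/4)/4 - 1/(3*(z**4 + z**2 + 6)) + C.
The condition gives C = 23/24 - 5*sin(pi/4 + 2)/4 - (-5*sin(pi/4 + 2)/4 - 1/24) = 1.
So G(z) = -5*sin(2*z + pi/4)/4 + 1 - 1/(3*(z**4 + z**2 + 6)).
Check: d/dz[-5*sin(2*z + pi/4)/4 + 1 - 1/(3*(z**4 + z**2 + 6))] = (-15*z**8*cos(2*z + pi/4) - 30*z**6*cos(2*z + pi/4) - 195*z**4*cos(2*z + pi/4) + 8*z**3 - 180*z**2*cos(2*z + pi/4) + 4*z - 540*cos(2*z + pi/4))/(6*z**8 + 12*z**6 + 78*z**4 + 72*z**2 + 216), which equals G'(z).

G(z) = -5*sin(2*z + pi/4)/4 + 1 - 1/(3*(z**4 + z**2 + 6))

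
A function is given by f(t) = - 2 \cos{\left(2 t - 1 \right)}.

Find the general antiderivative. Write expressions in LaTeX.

F(t) = - \sin{\left(2 t - 1 \right)} + C

Whatever form F(t) takes, F'(t) = f(t) is non-negotiable.
Check: d/dt[- \sin{\left(2 t - 1 \right)}] = - 2 \cos{\left(2 t - 1 \right)} = f(t).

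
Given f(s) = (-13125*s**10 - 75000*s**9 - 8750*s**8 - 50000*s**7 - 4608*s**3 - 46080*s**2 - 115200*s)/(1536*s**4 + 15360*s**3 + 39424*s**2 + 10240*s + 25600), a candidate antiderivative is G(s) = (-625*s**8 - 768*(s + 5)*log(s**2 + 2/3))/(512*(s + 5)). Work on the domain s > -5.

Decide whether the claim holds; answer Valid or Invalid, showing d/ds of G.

Valid: G'(s) = f(s).

d/ds[G] = (-13125*s**10 - 75000*s**9 - 8750*s**8 - 50000*s**7 - 4608*s**3 - 46080*s**2 - 115200*s)/(1536*s**4 + 15360*s**3 + 39424*s**2 + 10240*s + 25600)
This equals f(s) exactly, so the claim holds.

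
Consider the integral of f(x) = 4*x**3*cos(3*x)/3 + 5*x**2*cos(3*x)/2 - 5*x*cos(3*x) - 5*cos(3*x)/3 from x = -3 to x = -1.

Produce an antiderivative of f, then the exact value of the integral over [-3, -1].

Antiderivative: F(x) = 4*x**3*sin(3*x)/9 + 5*x**2*sin(3*x)/6 + 4*x**2*cos(3*x)/9 - 53*x*sin(3*x)/27 + 5*x*cos(3*x)/9 - 20*sin(3*x)/27 - 53*cos(3*x)/81; value = -29*sin(3)/18 + 35*sin(9)/54 - 62*cos(3)/81 - 136*cos(9)/81

The integrand splits into summands that can be handled one at a time.
F(x) = 4*x**3*sin(3*x)/9 + 5*x**2*sin(3*x)/6 + 4*x**2*cos(3*x)/9 - 53*x*sin(3*x)/27 + 5*x*cos(3*x)/9 - 20*sin(3*x)/27 - 53*cos(3*x)/81 is an antiderivative of f.
Check: d/dx[4*x**3*sin(3*x)/9 + 5*x**2*sin(3*x)/6 + 4*x**2*cos(3*x)/9 - 53*x*sin(3*x)/27 + 5*x*cos(3*x)/9 - 20*sin(3*x)/27 - 53*cos(3*x)/81] = 4*x**3*cos(3*x)/3 + 5*x**2*cos(3*x)/2 - 5*x*cos(3*x) - 5*cos(3*x)/3 = f(x).
F(-1) = -29*sin(3)/18 - 62*cos(3)/81; F(-3) = 136*cos(9)/81 - 35*sin(9)/54.
Integral = F(-1) - F(-3) = -29*sin(3)/18 + 35*sin(9)/54 - 62*cos(3)/81 - 136*cos(9)/81.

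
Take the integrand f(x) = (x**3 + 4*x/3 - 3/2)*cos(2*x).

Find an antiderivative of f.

An antiderivative is F(x) = (12*x**3*sin(2*x) + 18*x**2*cos(2*x) - 2*x*sin(2*x) - 18*sin(2*x) - cos(2*x))/24.

A candidate is checked by its d/dx: the result must match f(x).
Check: d/dx[(12*x**3*sin(2*x) + 18*x**2*cos(2*x) - 2*x*sin(2*x) - 18*sin(2*x) - cos(2*x))/24] = x**3*cos(2*x) + 4*x*cos(2*x)/3 - 3*cos(2*x)/2, which equals f(x).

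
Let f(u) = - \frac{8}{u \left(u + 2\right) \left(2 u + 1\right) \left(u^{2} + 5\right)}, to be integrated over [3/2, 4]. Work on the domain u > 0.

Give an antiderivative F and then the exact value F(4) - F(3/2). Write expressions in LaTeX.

Factor the denominator (u \left(u + 2\right) \left(2 u + 1\right) \left(u^{2} + 5\right)) and decompose: f = - \frac{8 \left(8 u - 25\right)}{945 \left(u^{2} + 5\right)} + \frac{128}{63 \left(2 u + 1\right)} - \frac{4}{27 \left(u + 2\right)} - \frac{4}{5 u}; each piece integrates to a log, atan, or power term.
F(u) = \frac{4 \left(- 189 \log{\left(u \right)} + 240 \log{\left(u + \frac{1}{2} \right)} - 35 \log{\left(u + 2 \right)} - 8 \log{\left(u^{2} + 5 \right)} + 10 \sqrt{5} \operatorname{atan}{\left(\frac{\sqrt{5} u}{5} \right)}\right)}{945} is an antiderivative of f.
Check: d/du[\frac{4 \left(- 189 \log{\left(u \right)} + 240 \log{\left(u + \frac{1}{2} \right)} - 35 \log{\left(u + 2 \right)} - 8 \log{\left(u^{2} + 5 \right)} + 10 \sqrt{5} \operatorname{atan}{\left(\frac{\sqrt{5} u}{5} \right)}\right)}{945}] = - \frac{8}{2 u^{5} + 5 u^{4} + 12 u^{3} + 25 u^{2} + 10 u}, which equals f(u).
F(4) = - \frac{4 \log{\left(4 \right)}}{5} - \frac{4 \log{\left(6 \right)}}{27} - \frac{32 \log{\left(21 \right)}}{945} + \frac{8 \sqrt{5} \operatorname{atan}{\left(\frac{4 \sqrt{5}}{5} \right)}}{189} + \frac{64 \log{\left(\frac{9}{2} \right)}}{63}; F(3/2) = - \frac{4 \log{\left(\frac{3}{2} \right)}}{5} - \frac{4 \log{\left(\frac{7}{2} \right)}}{27} - \frac{32 \log{\left(\frac{29}{4} \right)}}{945} + \frac{8 \sqrt{5} \operatorname{atan}{\left(\frac{3 \sqrt{5}}{10} \right)}}{189} + \frac{64 \log{\left(2 \right)}}{63}.
Integral = F(4) - F(3/2) = - \frac{4 \log{\left(4 \right)}}{5} - \frac{64 \log{\left(2 \right)}}{63} - \frac{4 \log{\left(6 \right)}}{27} - \frac{32 \log{\left(21 \right)}}{945} - \frac{8 \sqrt{5} \operatorname{atan}{\left(\frac{3 \sqrt{5}}{10} \right)}}{189} + \frac{32 \log{\left(\frac{29}{4} \right)}}{945} + \frac{8 \sqrt{5} \operatorname{atan}{\left(\frac{4 \sqrt{5}}{5} \right)}}{189} + \frac{4 \log{\left(\frac{7}{2} \right)}}{27} + \frac{4 \log{\left(\frac{3}{2} \right)}}{5} + \frac{64 \log{\left(\frac{9}{2} \right)}}{63}.

Antiderivative: F(u) = \frac{4 \left(- 189 \log{\left(u \right)} + 240 \log{\left(u + \frac{1}{2} \right)} - 35 \log{\left(u + 2 \right)} - 8 \log{\left(u^{2} + 5 \right)} + 10 \sqrt{5} \operatorname{atan}{\left(\frac{\sqrt{5} u}{5} \right)}\right)}{945}; value = - \frac{4 \log{\left(4 \right)}}{5} - \frac{64 \log{\left(2 \right)}}{63} - \frac{4 \log{\left(6 \right)}}{27} - \frac{32 \log{\left(21 \right)}}{945} - \frac{8 \sqrt{5} \operatorname{atan}{\left(\frac{3 \sqrt{5}}{10} \right)}}{189} + \frac{32 \log{\left(\frac{29}{4} \right)}}{945} + \frac{8 \sqrt{5} \operatorname{atan}{\left(\frac{4 \sqrt{5}}{5} \right)}}{189} + \frac{4 \log{\left(\frac{7}{2} \right)}}{27} + \frac{4 \log{\left(\frac{3}{2} \right)}}{5} + \frac{64 \log{\left(\frac{9}{2} \right)}}{63}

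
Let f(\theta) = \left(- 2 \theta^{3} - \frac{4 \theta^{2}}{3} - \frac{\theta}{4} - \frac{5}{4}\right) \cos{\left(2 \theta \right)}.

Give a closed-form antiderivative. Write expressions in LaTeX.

An antiderivative is F(\theta) = - \theta^{3} \sin{\left(2 \theta \right)} - \frac{2 \theta^{2} \sin{\left(2 \theta \right)}}{3} - \frac{3 \theta^{2} \cos{\left(2 \theta \right)}}{2} + \frac{11 \theta \sin{\left(2 \theta \right)}}{8} - \frac{2 \theta \cos{\left(2 \theta \right)}}{3} - \frac{7 \sin{\left(2 \theta \right)}}{24} + \frac{11 \cos{\left(2 \theta \right)}}{16}.

Any candidate F(\theta) must reproduce f(\theta) exactly when differentiated.
Check: d/d\theta[- \theta^{3} \sin{\left(2 \theta \right)} - \frac{2 \theta^{2} \sin{\left(2 \theta \right)}}{3} - \frac{3 \theta^{2} \cos{\left(2 \theta \right)}}{2} + \frac{11 \theta \sin{\left(2 \theta \right)}}{8} - \frac{2 \theta \cos{\left(2 \theta \right)}}{3} - \frac{7 \sin{\left(2 \theta \right)}}{24} + \frac{11 \cos{\left(2 \theta \right)}}{16}] = - 2 \theta^{3} \cos{\left(2 \theta \right)} - \frac{4 \theta^{2} \cos{\left(2 \theta \right)}}{3} - \frac{\theta \cos{\left(2 \theta \right)}}{4} - \frac{5 \cos{\left(2 \theta \right)}}{4}, which equals f(\theta).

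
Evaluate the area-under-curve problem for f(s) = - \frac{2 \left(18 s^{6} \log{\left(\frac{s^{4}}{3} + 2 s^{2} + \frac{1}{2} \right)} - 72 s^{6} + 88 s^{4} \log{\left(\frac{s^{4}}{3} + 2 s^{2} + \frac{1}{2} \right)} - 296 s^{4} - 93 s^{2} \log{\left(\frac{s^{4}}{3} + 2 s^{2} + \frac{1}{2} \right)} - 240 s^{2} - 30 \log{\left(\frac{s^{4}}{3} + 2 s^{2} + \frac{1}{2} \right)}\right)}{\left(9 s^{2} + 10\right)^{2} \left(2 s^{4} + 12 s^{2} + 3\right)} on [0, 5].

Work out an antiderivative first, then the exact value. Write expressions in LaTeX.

Check any antiderivative F(s) by computing F'(s) and comparing it with f(s).
F(s) = \frac{2 s \log{\left(\frac{s^{4}}{3} + 2 s^{2} + \frac{1}{2} \right)}}{9 s^{2} + 10} is an antiderivative of f.
Check: d/ds[\frac{2 s \log{\left(\frac{s^{4}}{3} + 2 s^{2} + \frac{1}{2} \right)}}{9 s^{2} + 10}] = \frac{- 36 s^{6} \log{\left(\frac{s^{4}}{3} + 2 s^{2} + \frac{1}{2} \right)} + 144 s^{6} - 176 s^{4} \log{\left(\frac{s^{4}}{3} + 2 s^{2} + \frac{1}{2} \right)} + 592 s^{4} + 186 s^{2} \log{\left(\frac{s^{4}}{3} + 2 s^{2} + \frac{1}{2} \right)} + 480 s^{2} + 60 \log{\left(\frac{s^{4}}{3} + 2 s^{2} + \frac{1}{2} \right)}}{162 s^{8} + 1332 s^{6} + 2603 s^{4} + 1740 s^{2} + 300}, which equals f(s).
F(5) = \frac{2 \log{\left(\frac{1553}{6} \right)}}{47}; F(0) = 0.
Integral = F(5) - F(0) = \frac{2 \log{\left(\frac{1553}{6} \right)}}{47}.

Antiderivative: F(s) = \frac{2 s \log{\left(\frac{s^{4}}{3} + 2 s^{2} + \frac{1}{2} \right)}}{9 s^{2} + 10}; value = \frac{2 \log{\left(\frac{1553}{6} \right)}}{47}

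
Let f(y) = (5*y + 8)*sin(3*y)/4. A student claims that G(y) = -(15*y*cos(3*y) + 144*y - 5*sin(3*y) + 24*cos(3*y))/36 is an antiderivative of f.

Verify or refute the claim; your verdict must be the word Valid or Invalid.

Invalid: d/dy[G] - f = -4, which is not 0.

d/dy[G] = 5*y*sin(3*y)/4 + 2*sin(3*y) - 4
d/dy[G] - f(y) = -4 != 0.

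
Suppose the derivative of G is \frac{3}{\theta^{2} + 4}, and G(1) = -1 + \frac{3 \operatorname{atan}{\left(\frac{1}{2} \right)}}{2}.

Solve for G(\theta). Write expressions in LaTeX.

Since d/d\theta undoes antidifferentiation here, G(\theta) must give back the stated G'(\theta).
A general antiderivative is \frac{3 \operatorname{atan}{\left(\frac{\theta}{2} \right)}}{2} + C.
The condition gives C = -1 + \frac{3 \operatorname{atan}{\left(\frac{1}{2} \right)}}{2} - (\frac{3 \operatorname{atan}{\left(\frac{1}{2} \right)}}{2}) = -1.
So G(\theta) = \frac{3 \operatorname{atan}{\left(\frac{\theta}{2} \right)}}{2} - 1.
Check: d/d\theta[\frac{3 \operatorname{atan}{\left(\frac{\theta}{2} \right)}}{2} - 1] = \frac{3}{\theta^{2} + 4} = G'(\theta).

G(\theta) = \frac{3 \operatorname{atan}{\left(\frac{\theta}{2} \right)}}{2} - 1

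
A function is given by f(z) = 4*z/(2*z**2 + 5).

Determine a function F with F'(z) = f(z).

f matches the chain-rule pattern g'(h)*h' with inner function h(z) = z**2 + 5/2; substituting u = h(z) collapses the integral.
Check: d/dz[log(z**2 + 5/2)] = 4*z/(2*z**2 + 5) = f(z).

An antiderivative is F(z) = log(z**2 + 5/2).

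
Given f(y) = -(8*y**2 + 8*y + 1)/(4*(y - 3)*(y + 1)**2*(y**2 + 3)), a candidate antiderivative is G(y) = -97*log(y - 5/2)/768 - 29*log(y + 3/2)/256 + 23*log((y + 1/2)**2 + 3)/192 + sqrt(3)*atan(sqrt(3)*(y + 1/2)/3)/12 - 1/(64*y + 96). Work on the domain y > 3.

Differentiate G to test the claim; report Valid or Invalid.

d/dy[G] = (-64*y**2 - 128*y - 56)/(32*y**5 + 48*y**4 - 48*y**3 - 296*y**2 - 726*y - 585)
d/dy[G] - f(y) = (384*y**6 + 832*y**5 + 80*y**4 - 864*y**3 + 544*y**2 + 2562*y + 1431)/(128*y**10 + 64*y**9 - 640*y**8 - 2144*y**7 - 4408*y**6 + 52*y**5 + 16404*y**4 + 41592*y**3 + 68256*y**2 + 61236*y + 21060) != 0.

Invalid: d/dy[G] - f = (384*y**6 + 832*y**5 + 80*y**4 - 864*y**3 + 544*y**2 + 2562*y + 1431)/(128*y**10 + 64*y**9 - 640*y**8 - 2144*y**7 - 4408*y**6 + 52*y**5 + 16404*y**4 + 41592*y**3 + 68256*y**2 + 61236*y + 21060), which is not 0.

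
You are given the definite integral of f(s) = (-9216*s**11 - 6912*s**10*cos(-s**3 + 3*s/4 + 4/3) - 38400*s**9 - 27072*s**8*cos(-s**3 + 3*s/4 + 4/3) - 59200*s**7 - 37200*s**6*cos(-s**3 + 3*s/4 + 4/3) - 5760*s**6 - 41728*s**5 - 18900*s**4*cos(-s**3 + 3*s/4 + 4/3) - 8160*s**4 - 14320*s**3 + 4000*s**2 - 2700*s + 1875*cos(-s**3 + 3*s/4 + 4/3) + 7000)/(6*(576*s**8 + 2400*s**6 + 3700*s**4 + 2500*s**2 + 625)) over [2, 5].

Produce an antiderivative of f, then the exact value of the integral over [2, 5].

Antiderivative: F(s) = -2*s**4/3 + 4*s/(12*s**2 + 15) + 4*s/(3*s**2 + 5/2) + 2*sin(-s**3 + 3*s/4 + 4/3)/3 + 3/(12*s**2 + 10); value = -115086157/283185 + 2*sin(31/6)/3 - 2*sin(1439/12)/3

Differentiate the proposed F(s) back; it has to land on f(s) exactly.
F(s) = -2*s**4/3 + 4*s/(12*s**2 + 15) + 4*s/(3*s**2 + 5/2) + 2*sin(-s**3 + 3*s/4 + 4/3)/3 + 3/(12*s**2 + 10) is an antiderivative of f.
Check: d/ds[-2*s**4/3 + 4*s/(12*s**2 + 15) + 4*s/(3*s**2 + 5/2) + 2*sin(-s**3 + 3*s/4 + 4/3)/3 + 3/(12*s**2 + 10)] = (-9216*s**11 - 6912*s**10*cos(-s**3 + 3*s/4 + 4/3) - 38400*s**9 - 27072*s**8*cos(-s**3 + 3*s/4 + 4/3) - 59200*s**7 - 37200*s**6*cos(-s**3 + 3*s/4 + 4/3) - 5760*s**6 - 41728*s**5 - 18900*s**4*cos(-s**3 + 3*s/4 + 4/3) - 8160*s**4 - 14320*s**3 + 4000*s**2 - 2700*s + 1875*cos(-s**3 + 3*s/4 + 4/3) + 7000)/(3456*s**8 + 14400*s**6 + 22200*s**4 + 15000*s**2 + 3750), which equals f(s).
F(5) = -8131031/19530 - 2*sin(1439/12)/3; F(2) = -36307/3654 - 2*sin(31/6)/3.
Integral = F(5) - F(2) = -115086157/283185 + 2*sin(31/6)/3 - 2*sin(1439/12)/3.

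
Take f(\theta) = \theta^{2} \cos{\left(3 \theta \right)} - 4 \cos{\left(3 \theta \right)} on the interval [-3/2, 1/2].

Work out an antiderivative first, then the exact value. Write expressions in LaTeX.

Antiderivative: F(\theta) = \frac{9 \theta^{2} \sin{\left(3 \theta \right)} + 6 \theta \cos{\left(3 \theta \right)} - 38 \sin{\left(3 \theta \right)}}{27}; value = - \frac{143 \sin{\left(\frac{3}{2} \right)}}{108} + \frac{\cos{\left(\frac{9}{2} \right)}}{3} + \frac{\cos{\left(\frac{3}{2} \right)}}{9} - \frac{71 \sin{\left(\frac{9}{2} \right)}}{108}

Integrate term by term and add the pieces.
F(\theta) = \frac{9 \theta^{2} \sin{\left(3 \theta \right)} + 6 \theta \cos{\left(3 \theta \right)} - 38 \sin{\left(3 \theta \right)}}{27} is an antiderivative of f.
Check: d/d\theta[\frac{9 \theta^{2} \sin{\left(3 \theta \right)} + 6 \theta \cos{\left(3 \theta \right)} - 38 \sin{\left(3 \theta \right)}}{27}] = \theta^{2} \cos{\left(3 \theta \right)} - 4 \cos{\left(3 \theta \right)} = f(\theta).
F(1/2) = - \frac{143 \sin{\left(\frac{3}{2} \right)}}{108} + \frac{\cos{\left(\frac{3}{2} \right)}}{9}; F(-3/2) = \frac{71 \sin{\left(\frac{9}{2} \right)}}{108} - \frac{\cos{\left(\frac{9}{2} \right)}}{3}.
Integral = F(1/2) - F(-3/2) = - \frac{143 \sin{\left(\frac{3}{2} \right)}}{108} + \frac{\cos{\left(\frac{9}{2} \right)}}{3} + \frac{\cos{\left(\frac{3}{2} \right)}}{9} - \frac{71 \sin{\left(\frac{9}{2} \right)}}{108}.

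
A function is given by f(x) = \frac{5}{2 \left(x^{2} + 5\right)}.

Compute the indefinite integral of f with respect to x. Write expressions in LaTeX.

A candidate is checked by its d/dx: the result must match f(x).
Check: d/dx[\frac{\sqrt{5} \operatorname{atan}{\left(\frac{\sqrt{5} x}{5} \right)}}{2}] = \frac{5}{2 x^{2} + 10}, which equals f(x).

F(x) = \frac{\sqrt{5} \operatorname{atan}{\left(\frac{\sqrt{5} x}{5} \right)}}{2} + C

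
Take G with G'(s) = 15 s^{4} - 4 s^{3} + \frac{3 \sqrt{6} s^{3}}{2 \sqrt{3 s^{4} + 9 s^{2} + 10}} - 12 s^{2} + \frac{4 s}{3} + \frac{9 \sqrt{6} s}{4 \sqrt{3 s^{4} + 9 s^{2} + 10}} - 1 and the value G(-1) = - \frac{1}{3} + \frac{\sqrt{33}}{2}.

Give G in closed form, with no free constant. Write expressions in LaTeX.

G(s) = \frac{36 s^{5} - 12 s^{4} - 48 s^{3} + 8 s^{2} - 12 s + 3 \sqrt{6} \sqrt{3 s^{4} + 9 s^{2} + 10} - 24}{12}

Integrate term by term and add the pieces.
A general antiderivative is 3 s^{5} - s^{4} - 4 s^{3} + \frac{2 s^{2}}{3} - s + \frac{3 \sqrt{\frac{s^{4}}{2} + \frac{3 s^{2}}{2} + \frac{5}{3}}}{2} - 4 + C.
The condition gives C = - \frac{1}{3} + \frac{\sqrt{33}}{2} - (- \frac{7}{3} + \frac{\sqrt{33}}{2}) = 2.
So G(s) = \frac{36 s^{5} - 12 s^{4} - 48 s^{3} + 8 s^{2} - 12 s + 3 \sqrt{6} \sqrt{3 s^{4} + 9 s^{2} + 10} - 24}{12}.
Check: d/ds[\frac{36 s^{5} - 12 s^{4} - 48 s^{3} + 8 s^{2} - 12 s + 3 \sqrt{6} \sqrt{3 s^{4} + 9 s^{2} + 10} - 24}{12}] = \frac{180 s^{4} \sqrt{3 s^{4} + 9 s^{2} + 10} - 48 s^{3} \sqrt{3 s^{4} + 9 s^{2} + 10} + 18 \sqrt{6} s^{3} - 144 s^{2} \sqrt{3 s^{4} + 9 s^{2} + 10} + 16 s \sqrt{3 s^{4} + 9 s^{2} + 10} + 27 \sqrt{6} s - 12 \sqrt{3 s^{4} + 9 s^{2} + 10}}{12 \sqrt{3 s^{4} + 9 s^{2} + 10}}, which equals G'(s).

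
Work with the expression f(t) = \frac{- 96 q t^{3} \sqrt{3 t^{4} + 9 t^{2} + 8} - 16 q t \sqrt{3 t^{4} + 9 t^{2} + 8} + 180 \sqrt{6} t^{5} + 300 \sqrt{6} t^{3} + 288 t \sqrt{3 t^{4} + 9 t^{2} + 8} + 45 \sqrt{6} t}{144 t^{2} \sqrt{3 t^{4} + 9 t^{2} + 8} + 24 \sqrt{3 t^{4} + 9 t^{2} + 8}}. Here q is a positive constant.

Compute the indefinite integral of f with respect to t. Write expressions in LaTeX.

F(t) = - \frac{q t^{2}}{3} + \frac{5 \sqrt{6} \sqrt{3 t^{4} + 9 t^{2} + 8}}{24} + \log{\left(2 t^{2} + \frac{1}{3} \right)} + C

For F(t) to be correct the identity F'(t) - f(t) = 0 must hold.
Check: d/dt[- \frac{q t^{2}}{3} + \frac{5 \sqrt{6} \sqrt{3 t^{4} + 9 t^{2} + 8}}{24} + \log{\left(2 t^{2} + \frac{1}{3} \right)}] = \frac{- 96 q t^{3} \sqrt{3 t^{4} + 9 t^{2} + 8} - 16 q t \sqrt{3 t^{4} + 9 t^{2} + 8} + 180 \sqrt{6} t^{5} + 300 \sqrt{6} t^{3} + 288 t \sqrt{3 t^{4} + 9 t^{2} + 8} + 45 \sqrt{6} t}{144 t^{2} \sqrt{3 t^{4} + 9 t^{2} + 8} + 24 \sqrt{3 t^{4} + 9 t^{2} + 8}} = f(t).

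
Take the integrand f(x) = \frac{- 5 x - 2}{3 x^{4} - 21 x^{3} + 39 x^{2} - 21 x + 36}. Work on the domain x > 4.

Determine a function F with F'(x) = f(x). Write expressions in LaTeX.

An antiderivative is F(x) = \frac{- 440 \log{\left(x - 4 \right)} + 578 \log{\left(x - 3 \right)} - 69 \log{\left(x^{2} + 1 \right)} + 26 \operatorname{atan}{\left(x \right)}}{1020}.

Factor the denominator (3 \left(x - 4\right) \left(x - 3\right) \left(x^{2} + 1\right)) and decompose: f = - \frac{69 x - 13}{510 \left(x^{2} + 1\right)} + \frac{17}{30 \left(x - 3\right)} - \frac{22}{51 \left(x - 4\right)}; each piece integrates to a log, atan, or power term.
Check: d/dx[\frac{- 440 \log{\left(x - 4 \right)} + 578 \log{\left(x - 3 \right)} - 69 \log{\left(x^{2} + 1 \right)} + 26 \operatorname{atan}{\left(x \right)}}{1020}] = \frac{- 5 x - 2}{3 x^{4} - 21 x^{3} + 39 x^{2} - 21 x + 36} = f(x).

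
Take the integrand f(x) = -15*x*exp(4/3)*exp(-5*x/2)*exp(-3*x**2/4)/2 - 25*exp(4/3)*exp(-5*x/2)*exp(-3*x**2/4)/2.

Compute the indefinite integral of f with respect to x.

F(x) = 5*exp(4/3)*exp(-5*x/2)*exp(-3*x**2/4) + C

The substitution u = -3*x**2/4 - 5*x/2 + 4/3 works: f is exactly (dF/du)*(du/dx) for that inner function.
Check: d/dx[5*exp(4/3)*exp(-5*x/2)*exp(-3*x**2/4)] = (-15*x*exp(4/3) - 25*exp(4/3))*exp(-5*x/2)*exp(-3*x**2/4)/2, which equals f(x).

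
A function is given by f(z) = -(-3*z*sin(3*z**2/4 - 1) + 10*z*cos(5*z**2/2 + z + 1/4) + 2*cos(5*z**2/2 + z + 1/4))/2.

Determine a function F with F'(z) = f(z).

An antiderivative is F(z) = -sin(5*z**2/2 + z + 1/4) - cos(3*z**2/4 - 1).

An antiderivative F(z) passes only if d/dz[F] lands on f(z) exactly.
Check: d/dz[-sin(5*z**2/2 + z + 1/4) - cos(3*z**2/4 - 1)] = 3*z*sin(3*z**2/4 - 1)/2 - 5*z*cos(5*z**2/2 + z + 1/4) - cos(5*z**2/2 + z + 1/4), which equals f(z).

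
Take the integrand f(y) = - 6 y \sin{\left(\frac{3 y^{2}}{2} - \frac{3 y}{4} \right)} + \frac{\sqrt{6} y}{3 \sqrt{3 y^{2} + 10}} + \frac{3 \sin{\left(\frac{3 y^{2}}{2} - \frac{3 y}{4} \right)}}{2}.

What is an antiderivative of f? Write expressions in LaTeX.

An antiderivative is F(y) = \frac{2 \sqrt{\frac{y^{2}}{2} + \frac{5}{3}}}{3} + 2 \cos{\left(\frac{3 y^{2}}{2} - \frac{3 y}{4} \right)}.

Integrate term by term and add the pieces.
Check: d/dy[\frac{2 \sqrt{\frac{y^{2}}{2} + \frac{5}{3}}}{3} + 2 \cos{\left(\frac{3 y^{2}}{2} - \frac{3 y}{4} \right)}] = \frac{- 36 y \sqrt{3 y^{2} + 10} \sin{\left(\frac{3 y^{2}}{2} - \frac{3 y}{4} \right)} + 2 \sqrt{6} y + 9 \sqrt{3 y^{2} + 10} \sin{\left(\frac{3 y^{2}}{2} - \frac{3 y}{4} \right)}}{6 \sqrt{3 y^{2} + 10}}, which equals f(y).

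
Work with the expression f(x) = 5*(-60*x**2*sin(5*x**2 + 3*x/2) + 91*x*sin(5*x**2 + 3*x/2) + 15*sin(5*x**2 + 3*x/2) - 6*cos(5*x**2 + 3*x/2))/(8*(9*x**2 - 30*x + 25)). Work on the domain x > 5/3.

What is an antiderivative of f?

An antiderivative is F(x) = 5*cos(5*x**2 + 3*x/2)/(4*(3*x - 5)).

Recognize the product-rule pattern: f = u'v + uv' with u = 5/(4*(3*x - 5)), v = cos(5*x**2 + 3*x/2), so integration by parts undoes it.
Check: d/dx[5*cos(5*x**2 + 3*x/2)/(4*(3*x - 5))] = (-300*x**2*sin(5*x**2 + 3*x/2) + 455*x*sin(5*x**2 + 3*x/2) + 75*sin(5*x**2 + 3*x/2) - 30*cos(5*x**2 + 3*x/2))/(72*x**2 - 240*x + 200), which equals f(x).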